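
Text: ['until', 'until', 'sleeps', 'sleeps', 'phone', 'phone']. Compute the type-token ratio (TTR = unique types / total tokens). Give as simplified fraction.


Tokens: 6
Unique types: ('phone', 'sleeps', 'until') = 3
TTR = 3/6
Simplify: divide both by 3 -> 1/2
TTR = 1/2

1/2


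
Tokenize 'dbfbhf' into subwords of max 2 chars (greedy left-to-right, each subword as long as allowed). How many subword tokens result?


'dbfbhf' has 6 characters.
Chunking with max size 2:
  Chunk 1: 'db' (positions 0-1)
  Chunk 2: 'fb' (positions 2-3)
  Chunk 3: 'hf' (positions 4-5)
Total chunks: ceil(6 / 2) = 3

3


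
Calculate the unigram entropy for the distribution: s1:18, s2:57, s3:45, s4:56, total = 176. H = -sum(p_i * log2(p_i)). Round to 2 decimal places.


Computing entropy H = -sum(p_i * log2(p_i)):
  s1: p = 18/176 = 0.1023, -p*log2(p) = 0.3364
  s2: p = 57/176 = 0.3239, -p*log2(p) = 0.5268
  s3: p = 45/176 = 0.2557, -p*log2(p) = 0.5031
  s4: p = 56/176 = 0.3182, -p*log2(p) = 0.5257
H = sum of terms = 1.8920
Rounded to 2 decimals: 1.89

1.89


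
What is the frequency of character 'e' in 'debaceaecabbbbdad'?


Scanning 'debaceaecabbbbdad' for 'e':
  Position 1: 'e' -> MATCH (count: 1)
  Position 5: 'e' -> MATCH (count: 2)
  Position 7: 'e' -> MATCH (count: 3)
Total occurrences of 'e': 3

3


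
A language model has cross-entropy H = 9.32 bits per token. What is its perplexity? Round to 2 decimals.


Perplexity formula: PP = 2^H
H = 9.32
PP = 2^9.32
Decompose: 2^9.32 = 2^9 * 2^0.32
2^9 = 512, 2^0.32 ~ 1.2483305
PP ~ 512 * 1.2483305 = 639.1452160
Rounded to 2 decimals: 639.15

639.15


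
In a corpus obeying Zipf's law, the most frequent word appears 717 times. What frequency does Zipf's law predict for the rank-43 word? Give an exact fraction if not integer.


Zipf's law: freq(rank) = f1 / rank
f1 = 717, rank = 43
freq = 717 / 43
GCD(717, 43) = 1
Simplified: 717/43

717/43


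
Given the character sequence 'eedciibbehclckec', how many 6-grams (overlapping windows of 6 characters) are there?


String 'eedciibbehclckec' has length L = 16.
Number of overlapping n-grams = L - n + 1
Substituting: 16 - 6 + 1 = 11

11


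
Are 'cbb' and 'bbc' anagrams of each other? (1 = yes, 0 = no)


Sort characters of 'cbb': 'bbc'
Sort characters of 'bbc': 'bbc'
Sorted forms match -> they ARE anagrams
Result: 1

1


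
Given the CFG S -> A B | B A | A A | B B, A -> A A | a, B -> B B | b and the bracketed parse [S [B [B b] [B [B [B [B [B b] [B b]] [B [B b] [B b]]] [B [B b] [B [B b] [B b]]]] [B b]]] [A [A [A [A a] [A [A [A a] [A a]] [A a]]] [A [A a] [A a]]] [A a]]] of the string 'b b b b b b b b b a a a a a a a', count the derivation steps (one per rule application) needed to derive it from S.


Every bracketed nonterminal node [X ...] in the tree is produced by exactly one rule application.
Reading the tree off as a leftmost derivation:
  Step 1: S  =>  B A   (applied S -> B A)
  Step 2: B A  =>  B B A   (applied B -> B B)
  Step 3: B B A  =>  b B A   (applied B -> b)
  Step 4: b B A  =>  b B B A   (applied B -> B B)
  Step 5: b B B A  =>  b B B B A   (applied B -> B B)
  Step 6: b B B B A  =>  b B B B B A   (applied B -> B B)
  Step 7: b B B B B A  =>  b B B B B B A   (applied B -> B B)
  Step 8: b B B B B B A  =>  b b B B B B A   (applied B -> b)
  Step 9: b b B B B B A  =>  b b b B B B A   (applied B -> b)
  Step 10: b b b B B B A  =>  b b b B B B B A   (applied B -> B B)
  Step 11: b b b B B B B A  =>  b b b b B B B A   (applied B -> b)
  Step 12: b b b b B B B A  =>  b b b b b B B A   (applied B -> b)
  Step 13: b b b b b B B A  =>  b b b b b B B B A   (applied B -> B B)
  Step 14: b b b b b B B B A  =>  b b b b b b B B A   (applied B -> b)
  Step 15: b b b b b b B B A  =>  b b b b b b B B B A   (applied B -> B B)
  Step 16: b b b b b b B B B A  =>  b b b b b b b B B A   (applied B -> b)
  Step 17: b b b b b b b B B A  =>  b b b b b b b b B A   (applied B -> b)
  Step 18: b b b b b b b b B A  =>  b b b b b b b b b A   (applied B -> b)
  Step 19: b b b b b b b b b A  =>  b b b b b b b b b A A   (applied A -> A A)
  Step 20: b b b b b b b b b A A  =>  b b b b b b b b b A A A   (applied A -> A A)
  Step 21: b b b b b b b b b A A A  =>  b b b b b b b b b A A A A   (applied A -> A A)
  Step 22: b b b b b b b b b A A A A  =>  b b b b b b b b b a A A A   (applied A -> a)
  Step 23: b b b b b b b b b a A A A  =>  b b b b b b b b b a A A A A   (applied A -> A A)
  Step 24: b b b b b b b b b a A A A A  =>  b b b b b b b b b a A A A A A   (applied A -> A A)
  Step 25: b b b b b b b b b a A A A A A  =>  b b b b b b b b b a a A A A A   (applied A -> a)
  Step 26: b b b b b b b b b a a A A A A  =>  b b b b b b b b b a a a A A A   (applied A -> a)
  Step 27: b b b b b b b b b a a a A A A  =>  b b b b b b b b b a a a a A A   (applied A -> a)
  Step 28: b b b b b b b b b a a a a A A  =>  b b b b b b b b b a a a a A A A   (applied A -> A A)
  Step 29: b b b b b b b b b a a a a A A A  =>  b b b b b b b b b a a a a a A A   (applied A -> a)
  Step 30: b b b b b b b b b a a a a a A A  =>  b b b b b b b b b a a a a a a A   (applied A -> a)
  Step 31: b b b b b b b b b a a a a a a A  =>  b b b b b b b b b a a a a a a a   (applied A -> a)
Final yield: b b b b b b b b b a a a a a a a
Total rewrite steps: 31

31


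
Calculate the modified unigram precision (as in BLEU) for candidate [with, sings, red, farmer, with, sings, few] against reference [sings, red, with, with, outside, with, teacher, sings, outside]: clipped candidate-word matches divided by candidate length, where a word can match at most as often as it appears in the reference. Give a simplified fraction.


Reference word counts: {'outside': 2, 'red': 1, 'sings': 2, 'teacher': 1, 'with': 3}
Checking each candidate word (with clipping):
  'with' -> in reference (ref count 3, used 1/3) -> match (matches: 1)
  'sings' -> in reference (ref count 2, used 1/2) -> match (matches: 2)
  'red' -> in reference (ref count 1, used 1/1) -> match (matches: 3)
  'farmer' -> not in reference -> no match (matches: 3)
  'with' -> in reference (ref count 3, used 2/3) -> match (matches: 4)
  'sings' -> in reference (ref count 2, used 2/2) -> match (matches: 5)
  'few' -> not in reference -> no match (matches: 5)
Clipped matches: 5, Candidate length: 7
Precision = 5/7

5/7


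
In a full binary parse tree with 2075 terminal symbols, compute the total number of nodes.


Leaf nodes (terminals): 2075
Internal nodes = n - 1 = 2075 - 1 = 2074
Total = leaves + internal = 2075 + 2074 = 4149

4149


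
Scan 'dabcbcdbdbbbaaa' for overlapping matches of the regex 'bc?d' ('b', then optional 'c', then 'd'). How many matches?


Pattern: bc?d means 'b', then optional 'c', then 'd'.
Scanning 'dabcbcdbdbbbaaa' position-by-position:
  Pos 0: window 'dab' -> no
  Pos 1: window 'abc' -> no
  Pos 2: window 'bcb' -> no
  Pos 3: window 'cbc' -> no
  Pos 4: window 'bcd' -> MATCH
  Pos 5: window 'cdb' -> no
  Pos 6: window 'dbd' -> no
  Pos 7: window 'bdb' -> MATCH
  Pos 8: window 'dbb' -> no
  Pos 9: window 'bbb' -> no
  Pos 10: window 'bba' -> no
  Pos 11: window 'baa' -> no
  Pos 12: window 'aaa' -> no
  Pos 13: window 'aa' -> no
  Pos 14: window 'a' -> no
Total matches: 2

2


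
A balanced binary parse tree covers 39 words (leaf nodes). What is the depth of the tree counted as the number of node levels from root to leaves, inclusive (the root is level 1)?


In a balanced binary tree with n leaves the deepest leaf is ceil(log2(n)) edges below the root,
so counting node levels inclusive of root and leaves gives ceil(log2(n)) + 1 levels.
log2(39) = 5.2854
ceil(5.2854) = 6
levels = 6 + 1 = 7

7


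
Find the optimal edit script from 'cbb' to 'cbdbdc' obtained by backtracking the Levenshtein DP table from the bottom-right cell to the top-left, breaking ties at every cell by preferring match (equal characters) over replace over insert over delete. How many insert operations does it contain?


Edit distance = 3. Backtracking from cell (3, 6) with preference match > replace > insert > delete,
then listing the resulting alignment 'cbb' -> 'cbdbdc' left to right:
  Step 1: keep 'c'
  Step 2: keep 'b'
  Step 3: insert 'd' [insertion #1]
  Step 4: keep 'b'
  Step 5: insert 'd' [insertion #2]
  Step 6: insert 'c' [insertion #3]
Total insertions: 3

3


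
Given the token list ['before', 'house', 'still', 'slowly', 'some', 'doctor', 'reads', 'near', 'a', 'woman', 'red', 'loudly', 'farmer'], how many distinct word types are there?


Listing all tokens and tracking unique types:
  Token 1: 'before' -> NEW (unique so far: 1)
  Token 2: 'house' -> NEW (unique so far: 2)
  Token 3: 'still' -> NEW (unique so far: 3)
  Token 4: 'slowly' -> NEW (unique so far: 4)
  Token 5: 'some' -> NEW (unique so far: 5)
  Token 6: 'doctor' -> NEW (unique so far: 6)
  Token 7: 'reads' -> NEW (unique so far: 7)
  Token 8: 'near' -> NEW (unique so far: 8)
  Token 9: 'a' -> NEW (unique so far: 9)
  Token 10: 'woman' -> NEW (unique so far: 10)
  Token 11: 'red' -> NEW (unique so far: 11)
  Token 12: 'loudly' -> NEW (unique so far: 12)
  Token 13: 'farmer' -> NEW (unique so far: 13)
Unique types: ('a', 'before', 'doctor', 'farmer', 'house', 'loudly', 'near', 'reads', 'red', 'slowly', 'some', 'still', 'woman')
Vocabulary size: 13

13


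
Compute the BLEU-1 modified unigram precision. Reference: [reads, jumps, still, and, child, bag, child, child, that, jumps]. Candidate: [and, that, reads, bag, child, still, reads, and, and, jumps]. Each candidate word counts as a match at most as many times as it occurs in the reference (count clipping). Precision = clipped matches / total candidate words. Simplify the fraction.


Reference word counts: {'and': 1, 'bag': 1, 'child': 3, 'jumps': 2, 'reads': 1, 'still': 1, 'that': 1}
Checking each candidate word (with clipping):
  'and' -> in reference (ref count 1, used 1/1) -> match (matches: 1)
  'that' -> in reference (ref count 1, used 1/1) -> match (matches: 2)
  'reads' -> in reference (ref count 1, used 1/1) -> match (matches: 3)
  'bag' -> in reference (ref count 1, used 1/1) -> match (matches: 4)
  'child' -> in reference (ref count 3, used 1/3) -> match (matches: 5)
  'still' -> in reference (ref count 1, used 1/1) -> match (matches: 6)
  'reads' -> ref count 1 already used up (1/1) -> clipped, no match (matches: 6)
  'and' -> ref count 1 already used up (1/1) -> clipped, no match (matches: 6)
  'and' -> ref count 1 already used up (1/1) -> clipped, no match (matches: 6)
  'jumps' -> in reference (ref count 2, used 1/2) -> match (matches: 7)
Clipped matches: 7, Candidate length: 10
Precision = 7/10

7/10


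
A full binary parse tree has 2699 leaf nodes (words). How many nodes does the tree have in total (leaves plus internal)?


Leaf nodes (terminals): 2699
Internal nodes = n - 1 = 2699 - 1 = 2698
Total = leaves + internal = 2699 + 2698 = 5397

5397


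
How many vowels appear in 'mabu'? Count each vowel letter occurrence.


Scanning each character of 'mabu':
  Position 1: 'm' -> consonant (running count: 0)
  Position 2: 'a' -> vowel (running count: 1)
  Position 3: 'b' -> consonant (running count: 1)
  Position 4: 'u' -> vowel (running count: 2)
Total vowels: 2

2


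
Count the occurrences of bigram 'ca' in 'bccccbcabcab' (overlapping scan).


Scanning 'bccccbcabcab' for bigram 'ca':
  Position 0: 'bc' -> no
  Position 1: 'cc' -> no
  Position 2: 'cc' -> no
  Position 3: 'cc' -> no
  Position 4: 'cb' -> no
  Position 5: 'bc' -> no
  Position 6: 'ca' -> MATCH
  Position 7: 'ab' -> no
  Position 8: 'bc' -> no
  Position 9: 'ca' -> MATCH
  Position 10: 'ab' -> no
Total matches: 2

2


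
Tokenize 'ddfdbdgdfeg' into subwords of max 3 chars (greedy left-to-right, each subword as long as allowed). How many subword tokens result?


'ddfdbdgdfeg' has 11 characters.
Chunking with max size 3:
  Chunk 1: 'ddf' (positions 0-2)
  Chunk 2: 'dbd' (positions 3-5)
  Chunk 3: 'gdf' (positions 6-8)
  Chunk 4: 'eg' (positions 9-10)
Total chunks: ceil(11 / 3) = 4

4


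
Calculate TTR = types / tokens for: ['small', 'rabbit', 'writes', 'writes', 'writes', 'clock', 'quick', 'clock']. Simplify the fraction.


Tokens: 8
Unique types: ('clock', 'quick', 'rabbit', 'small', 'writes') = 5
TTR = 5/8
Already in lowest terms.

5/8


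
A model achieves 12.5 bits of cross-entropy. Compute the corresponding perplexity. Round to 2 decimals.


Perplexity formula: PP = 2^H
H = 12.5
PP = 2^12.5
Decompose: 2^12.5 = 2^12 * 2^0.5 = 2^12 * sqrt(2)
2^12 = 4096, sqrt(2) ~ 1.4142136
PP ~ 4096 * 1.4142136 = 5792.6189056
Rounded to 2 decimals: 5792.62

5792.62


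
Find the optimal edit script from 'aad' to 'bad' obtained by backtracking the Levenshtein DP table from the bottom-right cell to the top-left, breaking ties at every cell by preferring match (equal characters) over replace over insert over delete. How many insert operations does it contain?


Edit distance = 1. Backtracking from cell (3, 3) with preference match > replace > insert > delete,
then listing the resulting alignment 'aad' -> 'bad' left to right:
  Step 1: replace a->b
  Step 2: keep 'a'
  Step 3: keep 'd'
Total insertions: 0

0


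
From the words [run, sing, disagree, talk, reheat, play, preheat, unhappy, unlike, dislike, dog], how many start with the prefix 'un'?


Checking each word for prefix 'un':
  'run' -> no (count: 0)
  'sing' -> no (count: 0)
  'disagree' -> no (count: 0)
  'talk' -> no (count: 0)
  'reheat' -> no (count: 0)
  'play' -> no (count: 0)
  'preheat' -> no (count: 0)
  'unhappy' -> YES, starts with 'un' (count: 1)
  'unlike' -> YES, starts with 'un' (count: 2)
  'dislike' -> no (count: 2)
  'dog' -> no (count: 2)
Total with prefix 'un': 2

2


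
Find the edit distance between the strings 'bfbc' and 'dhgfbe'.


Building DP table for s1='bfbc' (len 4) and s2='dhgfbe' (len 6):
       d  h  g  f  b  e
    0  1  2  3  4  5  6
  b 1  1  2  3  4  4  5
  f 2  2  2  3  3  4  5
  b 3  3  3  3  4  3  4
  c 4  4  4  4  4  4  4
Edit distance = dp[4][6] = 4

4


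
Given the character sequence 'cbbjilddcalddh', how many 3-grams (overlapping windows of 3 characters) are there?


String 'cbbjilddcalddh' has length L = 14.
Number of overlapping n-grams = L - n + 1
Substituting: 14 - 3 + 1 = 12

12


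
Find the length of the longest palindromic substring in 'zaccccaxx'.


Scanning 'zaccccaxx' for palindromic substrings.
Substring at positions 1-6: 'acccca'.
Check: reverse('acccca') = 'acccca' -> palindrome confirmed.
Neighbouring characters ('z' / 'x') break symmetry, so it cannot extend further.
No longer palindromic substring exists; longest length = 6

6


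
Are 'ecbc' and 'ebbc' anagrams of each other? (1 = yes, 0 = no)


Sort characters of 'ecbc': 'bcce'
Sort characters of 'ebbc': 'bbce'
Sorted forms differ -> they are NOT anagrams
Result: 0

0


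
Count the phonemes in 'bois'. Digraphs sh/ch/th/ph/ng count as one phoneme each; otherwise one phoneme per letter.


Parsing 'bois' greedily, digraphs first:
  'b' -> consonant phoneme (phonemes so far: 1)
  'o' -> vowel phoneme (phonemes so far: 2)
  'i' -> vowel phoneme (phonemes so far: 3)
  's' -> consonant phoneme (phonemes so far: 4)
Total phonemes: 4

4


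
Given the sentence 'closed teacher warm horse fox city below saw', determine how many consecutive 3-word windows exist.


Word trigrams from [8] words:
  Trigram 1: (closed teacher warm)
  Trigram 2: (teacher warm horse)
  Trigram 3: (warm horse fox)
  Trigram 4: (horse fox city)
  Trigram 5: (fox city below)
  Trigram 6: (city below saw)
Total word trigrams: 8 - 2 = 6

6


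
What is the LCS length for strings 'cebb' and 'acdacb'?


DP table for LCS of 'cebb' and 'acdacb':
       a  c  d  a  c  b
    0  0  0  0  0  0  0
  c 0  0  1  1  1  1  1
  e 0  0  1  1  1  1  1
  b 0  0  1  1  1  1  2
  b 0  0  1  1  1  1  2
LCS: 'cb'
LCS length = 2

2


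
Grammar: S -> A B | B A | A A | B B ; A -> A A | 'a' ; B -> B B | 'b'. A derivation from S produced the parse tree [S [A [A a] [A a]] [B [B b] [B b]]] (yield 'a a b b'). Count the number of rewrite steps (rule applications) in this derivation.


Every bracketed nonterminal node [X ...] in the tree is produced by exactly one rule application.
Reading the tree off as a leftmost derivation:
  Step 1: S  =>  A B   (applied S -> A B)
  Step 2: A B  =>  A A B   (applied A -> A A)
  Step 3: A A B  =>  a A B   (applied A -> a)
  Step 4: a A B  =>  a a B   (applied A -> a)
  Step 5: a a B  =>  a a B B   (applied B -> B B)
  Step 6: a a B B  =>  a a b B   (applied B -> b)
  Step 7: a a b B  =>  a a b b   (applied B -> b)
Final yield: a a b b
Total rewrite steps: 7

7


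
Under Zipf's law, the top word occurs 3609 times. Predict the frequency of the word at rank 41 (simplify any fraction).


Zipf's law: freq(rank) = f1 / rank
f1 = 3609, rank = 41
freq = 3609 / 41
GCD(3609, 41) = 1
Simplified: 3609/41

3609/41


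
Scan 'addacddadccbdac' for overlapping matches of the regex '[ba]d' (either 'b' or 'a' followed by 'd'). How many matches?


Pattern: [ba]d means either 'b' or 'a' followed by 'd'.
Scanning 'addacddadccbdac' position-by-position:
  Pos 0: window 'ad' -> MATCH
  Pos 1: window 'dd' -> no
  Pos 2: window 'da' -> no
  Pos 3: window 'ac' -> no
  Pos 4: window 'cd' -> no
  Pos 5: window 'dd' -> no
  Pos 6: window 'da' -> no
  Pos 7: window 'ad' -> MATCH
  Pos 8: window 'dc' -> no
  Pos 9: window 'cc' -> no
  Pos 10: window 'cb' -> no
  Pos 11: window 'bd' -> MATCH
  Pos 12: window 'da' -> no
  Pos 13: window 'ac' -> no
  Pos 14: window 'c' -> no
Total matches: 3

3


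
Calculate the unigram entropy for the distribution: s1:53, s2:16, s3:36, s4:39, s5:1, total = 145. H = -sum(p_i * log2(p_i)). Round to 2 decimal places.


Computing entropy H = -sum(p_i * log2(p_i)):
  s1: p = 53/145 = 0.3655, -p*log2(p) = 0.5307
  s2: p = 16/145 = 0.1103, -p*log2(p) = 0.3509
  s3: p = 36/145 = 0.2483, -p*log2(p) = 0.4990
  s4: p = 39/145 = 0.2690, -p*log2(p) = 0.5096
  s5: p = 1/145 = 0.0069, -p*log2(p) = 0.0495
H = sum of terms = 1.9397
Rounded to 2 decimals: 1.94

1.94


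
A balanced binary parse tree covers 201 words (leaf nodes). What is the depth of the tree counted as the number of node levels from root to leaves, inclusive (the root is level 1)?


In a balanced binary tree with n leaves the deepest leaf is ceil(log2(n)) edges below the root,
so counting node levels inclusive of root and leaves gives ceil(log2(n)) + 1 levels.
log2(201) = 7.6511
ceil(7.6511) = 8
levels = 8 + 1 = 9

9


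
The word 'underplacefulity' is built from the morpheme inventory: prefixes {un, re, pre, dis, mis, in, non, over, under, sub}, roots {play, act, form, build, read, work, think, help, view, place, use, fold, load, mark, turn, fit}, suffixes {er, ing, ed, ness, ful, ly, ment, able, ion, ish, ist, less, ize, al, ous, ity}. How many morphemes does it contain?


Segmenting 'underplacefulity' against the inventory:
  'under' -> prefix (morpheme 1)
  'place' -> root (morpheme 2)
  'ful' -> suffix (morpheme 3)
  'ity' -> suffix (morpheme 4)
Total morphemes: 4

4


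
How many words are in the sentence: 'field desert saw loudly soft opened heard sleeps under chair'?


Counting words by splitting on spaces:
  Word 1: 'field'
  Word 2: 'desert'
  Word 3: 'saw'
  Word 4: 'loudly'
  Word 5: 'soft'
  Word 6: 'opened'
  Word 7: 'heard'
  Word 8: 'sleeps'
  Word 9: 'under'
  Word 10: 'chair'
Total words: 10

10


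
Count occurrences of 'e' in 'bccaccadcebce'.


Scanning 'bccaccadcebce' for 'e':
  Position 9: 'e' -> MATCH (count: 1)
  Position 12: 'e' -> MATCH (count: 2)
Total occurrences of 'e': 2

2


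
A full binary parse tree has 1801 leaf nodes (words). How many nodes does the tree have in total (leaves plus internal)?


Leaf nodes (terminals): 1801
Internal nodes = n - 1 = 1801 - 1 = 1800
Total = leaves + internal = 1801 + 1800 = 3601

3601


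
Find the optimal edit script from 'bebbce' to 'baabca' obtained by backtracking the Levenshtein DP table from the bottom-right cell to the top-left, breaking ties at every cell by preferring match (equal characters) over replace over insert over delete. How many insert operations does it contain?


Edit distance = 3. Backtracking from cell (6, 6) with preference match > replace > insert > delete,
then listing the resulting alignment 'bebbce' -> 'baabca' left to right:
  Step 1: keep 'b'
  Step 2: replace e->a
  Step 3: replace b->a
  Step 4: keep 'b'
  Step 5: keep 'c'
  Step 6: replace e->a
Total insertions: 0

0


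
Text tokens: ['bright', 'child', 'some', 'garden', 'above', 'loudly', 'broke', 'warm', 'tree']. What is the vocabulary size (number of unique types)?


Listing all tokens and tracking unique types:
  Token 1: 'bright' -> NEW (unique so far: 1)
  Token 2: 'child' -> NEW (unique so far: 2)
  Token 3: 'some' -> NEW (unique so far: 3)
  Token 4: 'garden' -> NEW (unique so far: 4)
  Token 5: 'above' -> NEW (unique so far: 5)
  Token 6: 'loudly' -> NEW (unique so far: 6)
  Token 7: 'broke' -> NEW (unique so far: 7)
  Token 8: 'warm' -> NEW (unique so far: 8)
  Token 9: 'tree' -> NEW (unique so far: 9)
Unique types: ('above', 'bright', 'broke', 'child', 'garden', 'loudly', 'some', 'tree', 'warm')
Vocabulary size: 9

9


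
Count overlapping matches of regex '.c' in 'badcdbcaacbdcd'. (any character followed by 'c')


Pattern: .c means any character followed by 'c'.
Scanning 'badcdbcaacbdcd' position-by-position:
  Pos 0: window 'ba' -> no
  Pos 1: window 'ad' -> no
  Pos 2: window 'dc' -> MATCH
  Pos 3: window 'cd' -> no
  Pos 4: window 'db' -> no
  Pos 5: window 'bc' -> MATCH
  Pos 6: window 'ca' -> no
  Pos 7: window 'aa' -> no
  Pos 8: window 'ac' -> MATCH
  Pos 9: window 'cb' -> no
  Pos 10: window 'bd' -> no
  Pos 11: window 'dc' -> MATCH
  Pos 12: window 'cd' -> no
  Pos 13: window 'd' -> no
Total matches: 4

4


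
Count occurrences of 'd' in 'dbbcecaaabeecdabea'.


Scanning 'dbbcecaaabeecdabea' for 'd':
  Position 0: 'd' -> MATCH (count: 1)
  Position 13: 'd' -> MATCH (count: 2)
Total occurrences of 'd': 2

2


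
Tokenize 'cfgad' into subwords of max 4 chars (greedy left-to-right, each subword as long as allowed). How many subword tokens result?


'cfgad' has 5 characters.
Chunking with max size 4:
  Chunk 1: 'cfga' (positions 0-3)
  Chunk 2: 'd' (positions 4-4)
Total chunks: ceil(5 / 4) = 2

2


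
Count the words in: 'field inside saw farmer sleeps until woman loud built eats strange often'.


Counting words by splitting on spaces:
  Word 1: 'field'
  Word 2: 'inside'
  Word 3: 'saw'
  Word 4: 'farmer'
  Word 5: 'sleeps'
  Word 6: 'until'
  Word 7: 'woman'
  Word 8: 'loud'
  Word 9: 'built'
  Word 10: 'eats'
  Word 11: 'strange'
  Word 12: 'often'
Total words: 12

12


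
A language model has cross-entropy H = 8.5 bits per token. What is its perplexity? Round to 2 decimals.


Perplexity formula: PP = 2^H
H = 8.5
PP = 2^8.5
Decompose: 2^8.5 = 2^8 * 2^0.5 = 2^8 * sqrt(2)
2^8 = 256, sqrt(2) ~ 1.4142136
PP ~ 256 * 1.4142136 = 362.0386816
Rounded to 2 decimals: 362.04

362.04


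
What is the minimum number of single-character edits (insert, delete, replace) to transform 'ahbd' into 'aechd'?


Building DP table for s1='ahbd' (len 4) and s2='aechd' (len 5):
       a  e  c  h  d
    0  1  2  3  4  5
  a 1  0  1  2  3  4
  h 2  1  1  2  2  3
  b 3  2  2  2  3  3
  d 4  3  3  3  3  3
Edit distance = dp[4][5] = 3

3


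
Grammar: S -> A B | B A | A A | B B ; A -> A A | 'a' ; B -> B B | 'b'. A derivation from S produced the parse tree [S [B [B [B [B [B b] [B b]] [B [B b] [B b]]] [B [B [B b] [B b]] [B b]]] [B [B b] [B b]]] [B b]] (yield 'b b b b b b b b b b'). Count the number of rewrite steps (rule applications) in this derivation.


Every bracketed nonterminal node [X ...] in the tree is produced by exactly one rule application.
Reading the tree off as a leftmost derivation:
  Step 1: S  =>  B B   (applied S -> B B)
  Step 2: B B  =>  B B B   (applied B -> B B)
  Step 3: B B B  =>  B B B B   (applied B -> B B)
  Step 4: B B B B  =>  B B B B B   (applied B -> B B)
  Step 5: B B B B B  =>  B B B B B B   (applied B -> B B)
  Step 6: B B B B B B  =>  b B B B B B   (applied B -> b)
  Step 7: b B B B B B  =>  b b B B B B   (applied B -> b)
  Step 8: b b B B B B  =>  b b B B B B B   (applied B -> B B)
  Step 9: b b B B B B B  =>  b b b B B B B   (applied B -> b)
  Step 10: b b b B B B B  =>  b b b b B B B   (applied B -> b)
  Step 11: b b b b B B B  =>  b b b b B B B B   (applied B -> B B)
  Step 12: b b b b B B B B  =>  b b b b B B B B B   (applied B -> B B)
  Step 13: b b b b B B B B B  =>  b b b b b B B B B   (applied B -> b)
  Step 14: b b b b b B B B B  =>  b b b b b b B B B   (applied B -> b)
  Step 15: b b b b b b B B B  =>  b b b b b b b B B   (applied B -> b)
  Step 16: b b b b b b b B B  =>  b b b b b b b B B B   (applied B -> B B)
  Step 17: b b b b b b b B B B  =>  b b b b b b b b B B   (applied B -> b)
  Step 18: b b b b b b b b B B  =>  b b b b b b b b b B   (applied B -> b)
  Step 19: b b b b b b b b b B  =>  b b b b b b b b b b   (applied B -> b)
Final yield: b b b b b b b b b b
Total rewrite steps: 19

19


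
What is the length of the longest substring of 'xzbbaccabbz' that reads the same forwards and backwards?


Scanning 'xzbbaccabbz' for palindromic substrings.
Substring at positions 1-10: 'zbbaccabbz'.
Check: reverse('zbbaccabbz') = 'zbbaccabbz' -> palindrome confirmed.
Neighbouring characters ('x' / '-') break symmetry, so it cannot extend further.
No longer palindromic substring exists; longest length = 10

10


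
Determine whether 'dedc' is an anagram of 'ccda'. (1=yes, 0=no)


Sort characters of 'dedc': 'cdde'
Sort characters of 'ccda': 'accd'
Sorted forms differ -> they are NOT anagrams
Result: 0

0


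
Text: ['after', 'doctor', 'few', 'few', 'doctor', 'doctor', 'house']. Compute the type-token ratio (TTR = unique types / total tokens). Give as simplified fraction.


Tokens: 7
Unique types: ('after', 'doctor', 'few', 'house') = 4
TTR = 4/7
Already in lowest terms.

4/7


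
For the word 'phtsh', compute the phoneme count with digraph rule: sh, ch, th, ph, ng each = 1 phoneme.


Parsing 'phtsh' greedily, digraphs first:
  'ph' -> digraph (1 consonant phoneme) (phonemes so far: 1)
  't' -> consonant phoneme (phonemes so far: 2)
  'sh' -> digraph (1 consonant phoneme) (phonemes so far: 3)
Total phonemes: 3

3


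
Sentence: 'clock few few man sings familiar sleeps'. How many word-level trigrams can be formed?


Word trigrams from [7] words:
  Trigram 1: (clock few few)
  Trigram 2: (few few man)
  Trigram 3: (few man sings)
  Trigram 4: (man sings familiar)
  Trigram 5: (sings familiar sleeps)
Total word trigrams: 7 - 2 = 5

5


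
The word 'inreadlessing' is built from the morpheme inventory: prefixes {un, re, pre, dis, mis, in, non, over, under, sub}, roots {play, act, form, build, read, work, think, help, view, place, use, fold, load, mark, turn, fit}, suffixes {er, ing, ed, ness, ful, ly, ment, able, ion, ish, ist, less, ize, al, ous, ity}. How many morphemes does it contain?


Segmenting 'inreadlessing' against the inventory:
  'in' -> prefix (morpheme 1)
  'read' -> root (morpheme 2)
  'less' -> suffix (morpheme 3)
  'ing' -> suffix (morpheme 4)
Total morphemes: 4

4


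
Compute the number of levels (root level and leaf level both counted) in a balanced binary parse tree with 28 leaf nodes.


In a balanced binary tree with n leaves the deepest leaf is ceil(log2(n)) edges below the root,
so counting node levels inclusive of root and leaves gives ceil(log2(n)) + 1 levels.
log2(28) = 4.8074
ceil(4.8074) = 5
levels = 5 + 1 = 6

6


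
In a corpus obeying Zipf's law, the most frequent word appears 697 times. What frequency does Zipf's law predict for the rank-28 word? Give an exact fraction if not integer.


Zipf's law: freq(rank) = f1 / rank
f1 = 697, rank = 28
freq = 697 / 28
GCD(697, 28) = 1
Simplified: 697/28

697/28


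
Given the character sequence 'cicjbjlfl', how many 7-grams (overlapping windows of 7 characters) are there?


String 'cicjbjlfl' has length L = 9.
Number of overlapping n-grams = L - n + 1
Substituting: 9 - 7 + 1 = 3

3


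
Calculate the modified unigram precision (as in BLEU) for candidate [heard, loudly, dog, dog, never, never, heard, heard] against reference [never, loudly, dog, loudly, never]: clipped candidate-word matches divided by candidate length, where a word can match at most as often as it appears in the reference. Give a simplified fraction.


Reference word counts: {'dog': 1, 'loudly': 2, 'never': 2}
Checking each candidate word (with clipping):
  'heard' -> not in reference -> no match (matches: 0)
  'loudly' -> in reference (ref count 2, used 1/2) -> match (matches: 1)
  'dog' -> in reference (ref count 1, used 1/1) -> match (matches: 2)
  'dog' -> ref count 1 already used up (1/1) -> clipped, no match (matches: 2)
  'never' -> in reference (ref count 2, used 1/2) -> match (matches: 3)
  'never' -> in reference (ref count 2, used 2/2) -> match (matches: 4)
  'heard' -> not in reference -> no match (matches: 4)
  'heard' -> not in reference -> no match (matches: 4)
Clipped matches: 4, Candidate length: 8
Precision = 4/8 = 1/2

1/2


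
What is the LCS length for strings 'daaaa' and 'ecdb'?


DP table for LCS of 'daaaa' and 'ecdb':
       e  c  d  b
    0  0  0  0  0
  d 0  0  0  1  1
  a 0  0  0  1  1
  a 0  0  0  1  1
  a 0  0  0  1  1
  a 0  0  0  1  1
LCS: 'd'
LCS length = 1

1


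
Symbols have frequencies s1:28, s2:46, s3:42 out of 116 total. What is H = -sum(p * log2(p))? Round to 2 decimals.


Computing entropy H = -sum(p_i * log2(p_i)):
  s1: p = 28/116 = 0.2414, -p*log2(p) = 0.4950
  s2: p = 46/116 = 0.3966, -p*log2(p) = 0.5292
  s3: p = 42/116 = 0.3621, -p*log2(p) = 0.5307
H = sum of terms = 1.5549
Rounded to 2 decimals: 1.55

1.55


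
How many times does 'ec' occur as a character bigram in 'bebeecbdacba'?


Scanning 'bebeecbdacba' for bigram 'ec':
  Position 0: 'be' -> no
  Position 1: 'eb' -> no
  Position 2: 'be' -> no
  Position 3: 'ee' -> no
  Position 4: 'ec' -> MATCH
  Position 5: 'cb' -> no
  Position 6: 'bd' -> no
  Position 7: 'da' -> no
  Position 8: 'ac' -> no
  Position 9: 'cb' -> no
  Position 10: 'ba' -> no
Total matches: 1

1


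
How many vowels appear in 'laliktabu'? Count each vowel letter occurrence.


Scanning each character of 'laliktabu':
  Position 1: 'l' -> consonant (running count: 0)
  Position 2: 'a' -> vowel (running count: 1)
  Position 3: 'l' -> consonant (running count: 1)
  Position 4: 'i' -> vowel (running count: 2)
  Position 5: 'k' -> consonant (running count: 2)
  Position 6: 't' -> consonant (running count: 2)
  Position 7: 'a' -> vowel (running count: 3)
  Position 8: 'b' -> consonant (running count: 3)
  Position 9: 'u' -> vowel (running count: 4)
Total vowels: 4

4


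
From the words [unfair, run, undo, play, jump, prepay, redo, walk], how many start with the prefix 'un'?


Checking each word for prefix 'un':
  'unfair' -> YES, starts with 'un' (count: 1)
  'run' -> no (count: 1)
  'undo' -> YES, starts with 'un' (count: 2)
  'play' -> no (count: 2)
  'jump' -> no (count: 2)
  'prepay' -> no (count: 2)
  'redo' -> no (count: 2)
  'walk' -> no (count: 2)
Total with prefix 'un': 2

2


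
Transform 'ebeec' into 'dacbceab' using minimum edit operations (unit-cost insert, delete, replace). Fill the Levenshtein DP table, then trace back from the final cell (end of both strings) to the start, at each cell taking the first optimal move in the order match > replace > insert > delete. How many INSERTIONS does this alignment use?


Edit distance = 6. Backtracking from cell (5, 8) with preference match > replace > insert > delete,
then listing the resulting alignment 'ebeec' -> 'dacbceab' left to right:
  Step 1: insert 'd' [insertion #1]
  Step 2: insert 'a' [insertion #2]
  Step 3: replace e->c
  Step 4: keep 'b'
  Step 5: insert 'c' [insertion #3]
  Step 6: keep 'e'
  Step 7: replace e->a
  Step 8: replace c->b
Total insertions: 3

3


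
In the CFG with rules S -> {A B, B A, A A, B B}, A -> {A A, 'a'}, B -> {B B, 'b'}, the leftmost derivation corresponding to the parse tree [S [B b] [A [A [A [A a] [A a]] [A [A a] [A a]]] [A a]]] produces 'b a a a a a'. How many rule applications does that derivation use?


Every bracketed nonterminal node [X ...] in the tree is produced by exactly one rule application.
Reading the tree off as a leftmost derivation:
  Step 1: S  =>  B A   (applied S -> B A)
  Step 2: B A  =>  b A   (applied B -> b)
  Step 3: b A  =>  b A A   (applied A -> A A)
  Step 4: b A A  =>  b A A A   (applied A -> A A)
  Step 5: b A A A  =>  b A A A A   (applied A -> A A)
  Step 6: b A A A A  =>  b a A A A   (applied A -> a)
  Step 7: b a A A A  =>  b a a A A   (applied A -> a)
  Step 8: b a a A A  =>  b a a A A A   (applied A -> A A)
  Step 9: b a a A A A  =>  b a a a A A   (applied A -> a)
  Step 10: b a a a A A  =>  b a a a a A   (applied A -> a)
  Step 11: b a a a a A  =>  b a a a a a   (applied A -> a)
Final yield: b a a a a a
Total rewrite steps: 11

11


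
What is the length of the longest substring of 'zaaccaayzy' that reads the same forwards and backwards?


Scanning 'zaaccaayzy' for palindromic substrings.
Substring at positions 1-6: 'aaccaa'.
Check: reverse('aaccaa') = 'aaccaa' -> palindrome confirmed.
Neighbouring characters ('z' / 'y') break symmetry, so it cannot extend further.
No longer palindromic substring exists; longest length = 6

6


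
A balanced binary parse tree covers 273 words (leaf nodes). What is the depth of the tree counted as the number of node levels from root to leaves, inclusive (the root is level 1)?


In a balanced binary tree with n leaves the deepest leaf is ceil(log2(n)) edges below the root,
so counting node levels inclusive of root and leaves gives ceil(log2(n)) + 1 levels.
log2(273) = 8.0928
ceil(8.0928) = 9
levels = 9 + 1 = 10

10


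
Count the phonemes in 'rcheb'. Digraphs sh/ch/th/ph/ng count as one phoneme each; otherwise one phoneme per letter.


Parsing 'rcheb' greedily, digraphs first:
  'r' -> consonant phoneme (phonemes so far: 1)
  'ch' -> digraph (1 consonant phoneme) (phonemes so far: 2)
  'e' -> vowel phoneme (phonemes so far: 3)
  'b' -> consonant phoneme (phonemes so far: 4)
Total phonemes: 4

4


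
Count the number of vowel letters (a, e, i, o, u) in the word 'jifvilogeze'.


Scanning each character of 'jifvilogeze':
  Position 1: 'j' -> consonant (running count: 0)
  Position 2: 'i' -> vowel (running count: 1)
  Position 3: 'f' -> consonant (running count: 1)
  Position 4: 'v' -> consonant (running count: 1)
  Position 5: 'i' -> vowel (running count: 2)
  Position 6: 'l' -> consonant (running count: 2)
  Position 7: 'o' -> vowel (running count: 3)
  Position 8: 'g' -> consonant (running count: 3)
  Position 9: 'e' -> vowel (running count: 4)
  Position 10: 'z' -> consonant (running count: 4)
  Position 11: 'e' -> vowel (running count: 5)
Total vowels: 5

5


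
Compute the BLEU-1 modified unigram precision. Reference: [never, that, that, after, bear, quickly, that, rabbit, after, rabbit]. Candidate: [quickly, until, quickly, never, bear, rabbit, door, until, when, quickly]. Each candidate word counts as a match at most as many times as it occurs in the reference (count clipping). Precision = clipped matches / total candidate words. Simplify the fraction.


Reference word counts: {'after': 2, 'bear': 1, 'never': 1, 'quickly': 1, 'rabbit': 2, 'that': 3}
Checking each candidate word (with clipping):
  'quickly' -> in reference (ref count 1, used 1/1) -> match (matches: 1)
  'until' -> not in reference -> no match (matches: 1)
  'quickly' -> ref count 1 already used up (1/1) -> clipped, no match (matches: 1)
  'never' -> in reference (ref count 1, used 1/1) -> match (matches: 2)
  'bear' -> in reference (ref count 1, used 1/1) -> match (matches: 3)
  'rabbit' -> in reference (ref count 2, used 1/2) -> match (matches: 4)
  'door' -> not in reference -> no match (matches: 4)
  'until' -> not in reference -> no match (matches: 4)
  'when' -> not in reference -> no match (matches: 4)
  'quickly' -> ref count 1 already used up (1/1) -> clipped, no match (matches: 4)
Clipped matches: 4, Candidate length: 10
Precision = 4/10 = 2/5

2/5


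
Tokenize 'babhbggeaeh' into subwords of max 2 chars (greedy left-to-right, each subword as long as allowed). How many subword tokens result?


'babhbggeaeh' has 11 characters.
Chunking with max size 2:
  Chunk 1: 'ba' (positions 0-1)
  Chunk 2: 'bh' (positions 2-3)
  Chunk 3: 'bg' (positions 4-5)
  Chunk 4: 'ge' (positions 6-7)
  Chunk 5: 'ae' (positions 8-9)
  Chunk 6: 'h' (positions 10-10)
Total chunks: ceil(11 / 2) = 6

6


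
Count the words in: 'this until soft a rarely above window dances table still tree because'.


Counting words by splitting on spaces:
  Word 1: 'this'
  Word 2: 'until'
  Word 3: 'soft'
  Word 4: 'a'
  Word 5: 'rarely'
  Word 6: 'above'
  Word 7: 'window'
  Word 8: 'dances'
  Word 9: 'table'
  Word 10: 'still'
  Word 11: 'tree'
  Word 12: 'because'
Total words: 12

12


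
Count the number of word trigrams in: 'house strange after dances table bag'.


Word trigrams from [6] words:
  Trigram 1: (house strange after)
  Trigram 2: (strange after dances)
  Trigram 3: (after dances table)
  Trigram 4: (dances table bag)
Total word trigrams: 6 - 2 = 4

4


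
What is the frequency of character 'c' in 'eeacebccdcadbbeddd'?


Scanning 'eeacebccdcadbbeddd' for 'c':
  Position 3: 'c' -> MATCH (count: 1)
  Position 6: 'c' -> MATCH (count: 2)
  Position 7: 'c' -> MATCH (count: 3)
  Position 9: 'c' -> MATCH (count: 4)
Total occurrences of 'c': 4

4


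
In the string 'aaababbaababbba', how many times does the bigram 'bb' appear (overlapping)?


Scanning 'aaababbaababbba' for bigram 'bb':
  Position 0: 'aa' -> no
  Position 1: 'aa' -> no
  Position 2: 'ab' -> no
  Position 3: 'ba' -> no
  Position 4: 'ab' -> no
  Position 5: 'bb' -> MATCH
  Position 6: 'ba' -> no
  Position 7: 'aa' -> no
  Position 8: 'ab' -> no
  Position 9: 'ba' -> no
  Position 10: 'ab' -> no
  Position 11: 'bb' -> MATCH
  Position 12: 'bb' -> MATCH
  Position 13: 'ba' -> no
Total matches: 3

3


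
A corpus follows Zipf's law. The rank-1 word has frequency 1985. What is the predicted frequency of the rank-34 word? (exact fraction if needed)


Zipf's law: freq(rank) = f1 / rank
f1 = 1985, rank = 34
freq = 1985 / 34
GCD(1985, 34) = 1
Simplified: 1985/34

1985/34


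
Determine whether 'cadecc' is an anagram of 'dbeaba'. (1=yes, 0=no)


Sort characters of 'cadecc': 'acccde'
Sort characters of 'dbeaba': 'aabbde'
Sorted forms differ -> they are NOT anagrams
Result: 0

0


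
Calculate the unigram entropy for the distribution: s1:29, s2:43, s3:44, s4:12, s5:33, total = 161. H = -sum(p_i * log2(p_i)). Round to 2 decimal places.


Computing entropy H = -sum(p_i * log2(p_i)):
  s1: p = 29/161 = 0.1801, -p*log2(p) = 0.4454
  s2: p = 43/161 = 0.2671, -p*log2(p) = 0.5087
  s3: p = 44/161 = 0.2733, -p*log2(p) = 0.5115
  s4: p = 12/161 = 0.0745, -p*log2(p) = 0.2792
  s5: p = 33/161 = 0.2050, -p*log2(p) = 0.4687
H = sum of terms = 2.2135
Rounded to 2 decimals: 2.21

2.21


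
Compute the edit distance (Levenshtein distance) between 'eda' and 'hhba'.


Building DP table for s1='eda' (len 3) and s2='hhba' (len 4):
       h  h  b  a
    0  1  2  3  4
  e 1  1  2  3  4
  d 2  2  2  3  4
  a 3  3  3  3  3
Edit distance = dp[3][4] = 3

3


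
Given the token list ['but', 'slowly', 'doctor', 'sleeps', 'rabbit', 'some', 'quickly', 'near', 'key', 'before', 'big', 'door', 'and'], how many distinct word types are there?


Listing all tokens and tracking unique types:
  Token 1: 'but' -> NEW (unique so far: 1)
  Token 2: 'slowly' -> NEW (unique so far: 2)
  Token 3: 'doctor' -> NEW (unique so far: 3)
  Token 4: 'sleeps' -> NEW (unique so far: 4)
  Token 5: 'rabbit' -> NEW (unique so far: 5)
  Token 6: 'some' -> NEW (unique so far: 6)
  Token 7: 'quickly' -> NEW (unique so far: 7)
  Token 8: 'near' -> NEW (unique so far: 8)
  Token 9: 'key' -> NEW (unique so far: 9)
  Token 10: 'before' -> NEW (unique so far: 10)
  Token 11: 'big' -> NEW (unique so far: 11)
  Token 12: 'door' -> NEW (unique so far: 12)
  Token 13: 'and' -> NEW (unique so far: 13)
Unique types: ('and', 'before', 'big', 'but', 'doctor', 'door', 'key', 'near', 'quickly', 'rabbit', 'sleeps', 'slowly', 'some')
Vocabulary size: 13

13
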